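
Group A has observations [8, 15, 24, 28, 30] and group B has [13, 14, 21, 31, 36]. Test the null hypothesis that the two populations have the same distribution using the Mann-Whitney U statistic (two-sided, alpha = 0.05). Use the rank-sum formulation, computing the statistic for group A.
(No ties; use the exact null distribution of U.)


Step 1: Combine and sort all 10 observations; assign midranks.
sorted (value, group): (8,X), (13,Y), (14,Y), (15,X), (21,Y), (24,X), (28,X), (30,X), (31,Y), (36,Y)
ranks: 8->1, 13->2, 14->3, 15->4, 21->5, 24->6, 28->7, 30->8, 31->9, 36->10
Step 2: Rank sum for X: R1 = 1 + 4 + 6 + 7 + 8 = 26.
Step 3: U_X = R1 - n1(n1+1)/2 = 26 - 5*6/2 = 26 - 15 = 11.
       U_Y = n1*n2 - U_X = 25 - 11 = 14.
Step 4: No ties, so the exact null distribution of U (based on enumerating the C(10,5) = 252 equally likely rank assignments) gives the two-sided p-value.
Step 5: p-value = 0.841270; compare to alpha = 0.05. fail to reject H0.

U_X = 11, p = 0.841270, fail to reject H0 at alpha = 0.05.


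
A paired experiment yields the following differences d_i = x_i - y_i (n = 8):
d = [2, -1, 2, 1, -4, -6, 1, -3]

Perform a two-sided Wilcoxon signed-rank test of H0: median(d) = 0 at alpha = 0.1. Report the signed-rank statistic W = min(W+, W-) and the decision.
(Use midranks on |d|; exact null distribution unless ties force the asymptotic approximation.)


Step 1: Drop any zero differences (none here) and take |d_i|.
|d| = [2, 1, 2, 1, 4, 6, 1, 3]
Step 2: Midrank |d_i| (ties get averaged ranks).
ranks: |2|->4.5, |1|->2, |2|->4.5, |1|->2, |4|->7, |6|->8, |1|->2, |3|->6
Step 3: Attach original signs; sum ranks with positive sign and with negative sign.
W+ = 4.5 + 4.5 + 2 + 2 = 13
W- = 2 + 7 + 8 + 6 = 23
(Check: W+ + W- = 36 should equal n(n+1)/2 = 36.)
Step 4: Test statistic W = min(W+, W-) = 13.
Step 5: Ties in |d|, so use the tie-corrected normal approximation.
        E[W] = n(n+1)/4 = 8*9/4 = 18.
        Tie groups: |d|=1 (t=3), |d|=2 (t=2); sum(t^3 - t) = 30.
        Var[W] = n(n+1)(2n+1)/24 - sum(t^3-t)/48 = 1224/24 - 30/48 = 50.375.
        z = (W - E[W]) / sqrt(Var[W]) = (13 - 18) / 7.0975 = -0.7045.
        Two-sided p = 2*Phi(z) = 0.481140.
Step 6: alpha = 0.1. fail to reject H0.

W+ = 13, W- = 23, W = min = 13, p = 0.481140, fail to reject H0.


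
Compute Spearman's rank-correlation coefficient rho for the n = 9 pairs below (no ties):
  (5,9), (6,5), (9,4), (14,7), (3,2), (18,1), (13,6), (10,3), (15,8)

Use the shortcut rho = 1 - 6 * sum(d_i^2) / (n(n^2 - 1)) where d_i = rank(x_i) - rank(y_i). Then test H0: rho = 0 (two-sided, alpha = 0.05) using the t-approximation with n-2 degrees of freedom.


Step 1: Rank x and y separately (midranks; no ties here).
rank(x): 5->2, 6->3, 9->4, 14->7, 3->1, 18->9, 13->6, 10->5, 15->8
rank(y): 9->9, 5->5, 4->4, 7->7, 2->2, 1->1, 6->6, 3->3, 8->8
Step 2: d_i = R_x(i) - R_y(i); compute d_i^2.
  (2-9)^2=49, (3-5)^2=4, (4-4)^2=0, (7-7)^2=0, (1-2)^2=1, (9-1)^2=64, (6-6)^2=0, (5-3)^2=4, (8-8)^2=0
sum(d^2) = 122.
Step 3: rho = 1 - 6*122 / (9*(9^2 - 1)) = 1 - 732/720 = -0.016667.
Step 4: Under H0, t = rho * sqrt((n-2)/(1-rho^2)) = -0.0441 ~ t(7).
Step 5: Two-sided p-value from the t-distribution with 7 df = 0.966055.
Step 6: alpha = 0.05. fail to reject H0.

rho = -0.0167, p = 0.966055, fail to reject H0 at alpha = 0.05.


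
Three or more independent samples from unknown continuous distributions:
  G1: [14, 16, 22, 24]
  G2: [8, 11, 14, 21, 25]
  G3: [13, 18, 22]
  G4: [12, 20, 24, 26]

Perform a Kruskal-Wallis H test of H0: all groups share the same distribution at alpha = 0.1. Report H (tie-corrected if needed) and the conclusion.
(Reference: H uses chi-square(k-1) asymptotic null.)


Step 1: Combine all N = 16 observations and assign midranks.
sorted (value, group, rank): (8,G2,1), (11,G2,2), (12,G4,3), (13,G3,4), (14,G1,5.5), (14,G2,5.5), (16,G1,7), (18,G3,8), (20,G4,9), (21,G2,10), (22,G1,11.5), (22,G3,11.5), (24,G1,13.5), (24,G4,13.5), (25,G2,15), (26,G4,16)
Step 2: Sum ranks within each group.
R_1 = 37.5 (n_1 = 4)
R_2 = 33.5 (n_2 = 5)
R_3 = 23.5 (n_3 = 3)
R_4 = 41.5 (n_4 = 4)
Step 3: H = 12/(N(N+1)) * sum(R_i^2/n_i) - 3(N+1)
     = 12/(16*17) * (37.5^2/4 + 33.5^2/5 + 23.5^2/3 + 41.5^2/4) - 3*17
     = 0.044118 * 1190.66 - 51
     = 1.529044.
Step 4: Ties present; correction factor C = 1 - 18/(16^3 - 16) = 0.995588. Corrected H = 1.529044 / 0.995588 = 1.535820.
Step 5: Under H0, H ~ chi^2(3); p-value = 0.674028.
Step 6: alpha = 0.1. fail to reject H0.

H = 1.5358, df = 3, p = 0.674028, fail to reject H0.


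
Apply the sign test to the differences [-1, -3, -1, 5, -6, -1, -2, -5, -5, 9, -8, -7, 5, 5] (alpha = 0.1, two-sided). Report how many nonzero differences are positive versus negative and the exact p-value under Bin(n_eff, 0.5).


Step 1: Discard zero differences. Original n = 14; n_eff = number of nonzero differences = 14.
Nonzero differences (with sign): -1, -3, -1, +5, -6, -1, -2, -5, -5, +9, -8, -7, +5, +5
Step 2: Count signs: positive = 4, negative = 10.
Step 3: Under H0: P(positive) = 0.5, so the number of positives S ~ Bin(14, 0.5).
Step 4: Two-sided exact p-value = sum of Bin(14,0.5) probabilities at or below the observed probability = 0.179565.
Step 5: alpha = 0.1. fail to reject H0.

n_eff = 14, pos = 4, neg = 10, p = 0.179565, fail to reject H0.


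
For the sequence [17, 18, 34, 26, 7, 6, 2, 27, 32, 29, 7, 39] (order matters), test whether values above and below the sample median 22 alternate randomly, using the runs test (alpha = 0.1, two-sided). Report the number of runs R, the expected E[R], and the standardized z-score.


Step 1: Compute median = 22; label A = above, B = below.
Labels in order: BBAABBBAAABA  (n_A = 6, n_B = 6)
Step 2: Count runs R = 6.
Step 3: Under H0 (random ordering), E[R] = 2*n_A*n_B/(n_A+n_B) + 1 = 2*6*6/12 + 1 = 7.0000.
        Var[R] = 2*n_A*n_B*(2*n_A*n_B - n_A - n_B) / ((n_A+n_B)^2 * (n_A+n_B-1)) = 4320/1584 = 2.7273.
        SD[R] = 1.6514.
Step 4: Continuity-corrected z = (R + 0.5 - E[R]) / SD[R] = (6 + 0.5 - 7.0000) / 1.6514 = -0.3028.
Step 5: Two-sided p-value via normal approximation = 2*(1 - Phi(|z|)) = 0.762069.
Step 6: alpha = 0.1. fail to reject H0.

R = 6, z = -0.3028, p = 0.762069, fail to reject H0.


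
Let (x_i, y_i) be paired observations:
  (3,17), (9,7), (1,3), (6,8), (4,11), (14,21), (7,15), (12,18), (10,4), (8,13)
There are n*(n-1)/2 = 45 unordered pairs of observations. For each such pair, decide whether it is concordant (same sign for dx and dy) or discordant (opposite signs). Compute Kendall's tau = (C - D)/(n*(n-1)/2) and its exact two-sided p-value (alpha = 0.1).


Step 1: Enumerate the 45 unordered pairs (i,j) with i<j and classify each by sign(x_j-x_i) * sign(y_j-y_i).
  (1,2):dx=+6,dy=-10->D; (1,3):dx=-2,dy=-14->C; (1,4):dx=+3,dy=-9->D; (1,5):dx=+1,dy=-6->D
  (1,6):dx=+11,dy=+4->C; (1,7):dx=+4,dy=-2->D; (1,8):dx=+9,dy=+1->C; (1,9):dx=+7,dy=-13->D
  (1,10):dx=+5,dy=-4->D; (2,3):dx=-8,dy=-4->C; (2,4):dx=-3,dy=+1->D; (2,5):dx=-5,dy=+4->D
  (2,6):dx=+5,dy=+14->C; (2,7):dx=-2,dy=+8->D; (2,8):dx=+3,dy=+11->C; (2,9):dx=+1,dy=-3->D
  (2,10):dx=-1,dy=+6->D; (3,4):dx=+5,dy=+5->C; (3,5):dx=+3,dy=+8->C; (3,6):dx=+13,dy=+18->C
  (3,7):dx=+6,dy=+12->C; (3,8):dx=+11,dy=+15->C; (3,9):dx=+9,dy=+1->C; (3,10):dx=+7,dy=+10->C
  (4,5):dx=-2,dy=+3->D; (4,6):dx=+8,dy=+13->C; (4,7):dx=+1,dy=+7->C; (4,8):dx=+6,dy=+10->C
  (4,9):dx=+4,dy=-4->D; (4,10):dx=+2,dy=+5->C; (5,6):dx=+10,dy=+10->C; (5,7):dx=+3,dy=+4->C
  (5,8):dx=+8,dy=+7->C; (5,9):dx=+6,dy=-7->D; (5,10):dx=+4,dy=+2->C; (6,7):dx=-7,dy=-6->C
  (6,8):dx=-2,dy=-3->C; (6,9):dx=-4,dy=-17->C; (6,10):dx=-6,dy=-8->C; (7,8):dx=+5,dy=+3->C
  (7,9):dx=+3,dy=-11->D; (7,10):dx=+1,dy=-2->D; (8,9):dx=-2,dy=-14->C; (8,10):dx=-4,dy=-5->C
  (9,10):dx=-2,dy=+9->D
Step 2: C = 28, D = 17, total pairs = 45.
Step 3: tau = (C - D)/(n(n-1)/2) = (28 - 17)/45 = 0.244444.
Step 4: Exact two-sided p-value (enumerate n! = 3628800 permutations of y under H0): p = 0.380720.
Step 5: alpha = 0.1. fail to reject H0.

tau_b = 0.2444 (C=28, D=17), p = 0.380720, fail to reject H0.


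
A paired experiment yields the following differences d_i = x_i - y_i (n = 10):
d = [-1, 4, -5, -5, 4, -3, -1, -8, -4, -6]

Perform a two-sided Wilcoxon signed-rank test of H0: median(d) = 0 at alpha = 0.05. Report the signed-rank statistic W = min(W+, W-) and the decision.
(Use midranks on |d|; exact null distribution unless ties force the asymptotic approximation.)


Step 1: Drop any zero differences (none here) and take |d_i|.
|d| = [1, 4, 5, 5, 4, 3, 1, 8, 4, 6]
Step 2: Midrank |d_i| (ties get averaged ranks).
ranks: |1|->1.5, |4|->5, |5|->7.5, |5|->7.5, |4|->5, |3|->3, |1|->1.5, |8|->10, |4|->5, |6|->9
Step 3: Attach original signs; sum ranks with positive sign and with negative sign.
W+ = 5 + 5 = 10
W- = 1.5 + 7.5 + 7.5 + 3 + 1.5 + 10 + 5 + 9 = 45
(Check: W+ + W- = 55 should equal n(n+1)/2 = 55.)
Step 4: Test statistic W = min(W+, W-) = 10.
Step 5: Ties in |d|, so use the tie-corrected normal approximation.
        E[W] = n(n+1)/4 = 10*11/4 = 27.5.
        Tie groups: |d|=1 (t=2), |d|=4 (t=3), |d|=5 (t=2); sum(t^3 - t) = 36.
        Var[W] = n(n+1)(2n+1)/24 - sum(t^3-t)/48 = 2310/24 - 36/48 = 95.5.
        z = (W - E[W]) / sqrt(Var[W]) = (10 - 27.5) / 9.7724 = -1.7908.
        Two-sided p = 2*Phi(z) = 0.073332.
Step 6: alpha = 0.05. fail to reject H0.

W+ = 10, W- = 45, W = min = 10, p = 0.073332, fail to reject H0.


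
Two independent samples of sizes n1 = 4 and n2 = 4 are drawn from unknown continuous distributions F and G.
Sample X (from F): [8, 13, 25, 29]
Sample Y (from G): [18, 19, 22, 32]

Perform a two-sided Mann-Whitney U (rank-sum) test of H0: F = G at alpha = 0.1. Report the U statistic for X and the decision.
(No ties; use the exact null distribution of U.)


Step 1: Combine and sort all 8 observations; assign midranks.
sorted (value, group): (8,X), (13,X), (18,Y), (19,Y), (22,Y), (25,X), (29,X), (32,Y)
ranks: 8->1, 13->2, 18->3, 19->4, 22->5, 25->6, 29->7, 32->8
Step 2: Rank sum for X: R1 = 1 + 2 + 6 + 7 = 16.
Step 3: U_X = R1 - n1(n1+1)/2 = 16 - 4*5/2 = 16 - 10 = 6.
       U_Y = n1*n2 - U_X = 16 - 6 = 10.
Step 4: No ties, so the exact null distribution of U (based on enumerating the C(8,4) = 70 equally likely rank assignments) gives the two-sided p-value.
Step 5: p-value = 0.685714; compare to alpha = 0.1. fail to reject H0.

U_X = 6, p = 0.685714, fail to reject H0 at alpha = 0.1.


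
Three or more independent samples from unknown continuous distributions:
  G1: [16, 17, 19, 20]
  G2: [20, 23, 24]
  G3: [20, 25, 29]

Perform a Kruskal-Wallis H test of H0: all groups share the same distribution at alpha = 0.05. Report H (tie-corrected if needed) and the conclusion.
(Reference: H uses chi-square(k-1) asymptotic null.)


Step 1: Combine all N = 10 observations and assign midranks.
sorted (value, group, rank): (16,G1,1), (17,G1,2), (19,G1,3), (20,G1,5), (20,G2,5), (20,G3,5), (23,G2,7), (24,G2,8), (25,G3,9), (29,G3,10)
Step 2: Sum ranks within each group.
R_1 = 11 (n_1 = 4)
R_2 = 20 (n_2 = 3)
R_3 = 24 (n_3 = 3)
Step 3: H = 12/(N(N+1)) * sum(R_i^2/n_i) - 3(N+1)
     = 12/(10*11) * (11^2/4 + 20^2/3 + 24^2/3) - 3*11
     = 0.109091 * 355.583 - 33
     = 5.790909.
Step 4: Ties present; correction factor C = 1 - 24/(10^3 - 10) = 0.975758. Corrected H = 5.790909 / 0.975758 = 5.934783.
Step 5: Under H0, H ~ chi^2(2); p-value = 0.051437.
Step 6: alpha = 0.05. fail to reject H0.

H = 5.9348, df = 2, p = 0.051437, fail to reject H0.


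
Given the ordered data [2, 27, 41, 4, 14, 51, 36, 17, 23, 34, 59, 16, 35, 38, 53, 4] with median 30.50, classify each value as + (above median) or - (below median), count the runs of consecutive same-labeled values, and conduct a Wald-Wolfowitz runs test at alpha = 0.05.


Step 1: Compute median = 30.50; label A = above, B = below.
Labels in order: BBABBAABBAABAAAB  (n_A = 8, n_B = 8)
Step 2: Count runs R = 9.
Step 3: Under H0 (random ordering), E[R] = 2*n_A*n_B/(n_A+n_B) + 1 = 2*8*8/16 + 1 = 9.0000.
        Var[R] = 2*n_A*n_B*(2*n_A*n_B - n_A - n_B) / ((n_A+n_B)^2 * (n_A+n_B-1)) = 14336/3840 = 3.7333.
        SD[R] = 1.9322.
Step 4: R = E[R], so z = 0 with no continuity correction.
Step 5: Two-sided p-value via normal approximation = 2*(1 - Phi(|z|)) = 1.000000.
Step 6: alpha = 0.05. fail to reject H0.

R = 9, z = 0.0000, p = 1.000000, fail to reject H0.


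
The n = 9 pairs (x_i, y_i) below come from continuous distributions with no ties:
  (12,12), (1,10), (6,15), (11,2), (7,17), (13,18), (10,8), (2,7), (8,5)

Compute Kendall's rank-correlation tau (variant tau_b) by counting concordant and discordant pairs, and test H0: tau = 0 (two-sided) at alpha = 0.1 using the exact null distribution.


Step 1: Enumerate the 36 unordered pairs (i,j) with i<j and classify each by sign(x_j-x_i) * sign(y_j-y_i).
  (1,2):dx=-11,dy=-2->C; (1,3):dx=-6,dy=+3->D; (1,4):dx=-1,dy=-10->C; (1,5):dx=-5,dy=+5->D
  (1,6):dx=+1,dy=+6->C; (1,7):dx=-2,dy=-4->C; (1,8):dx=-10,dy=-5->C; (1,9):dx=-4,dy=-7->C
  (2,3):dx=+5,dy=+5->C; (2,4):dx=+10,dy=-8->D; (2,5):dx=+6,dy=+7->C; (2,6):dx=+12,dy=+8->C
  (2,7):dx=+9,dy=-2->D; (2,8):dx=+1,dy=-3->D; (2,9):dx=+7,dy=-5->D; (3,4):dx=+5,dy=-13->D
  (3,5):dx=+1,dy=+2->C; (3,6):dx=+7,dy=+3->C; (3,7):dx=+4,dy=-7->D; (3,8):dx=-4,dy=-8->C
  (3,9):dx=+2,dy=-10->D; (4,5):dx=-4,dy=+15->D; (4,6):dx=+2,dy=+16->C; (4,7):dx=-1,dy=+6->D
  (4,8):dx=-9,dy=+5->D; (4,9):dx=-3,dy=+3->D; (5,6):dx=+6,dy=+1->C; (5,7):dx=+3,dy=-9->D
  (5,8):dx=-5,dy=-10->C; (5,9):dx=+1,dy=-12->D; (6,7):dx=-3,dy=-10->C; (6,8):dx=-11,dy=-11->C
  (6,9):dx=-5,dy=-13->C; (7,8):dx=-8,dy=-1->C; (7,9):dx=-2,dy=-3->C; (8,9):dx=+6,dy=-2->D
Step 2: C = 20, D = 16, total pairs = 36.
Step 3: tau = (C - D)/(n(n-1)/2) = (20 - 16)/36 = 0.111111.
Step 4: Exact two-sided p-value (enumerate n! = 362880 permutations of y under H0): p = 0.761414.
Step 5: alpha = 0.1. fail to reject H0.

tau_b = 0.1111 (C=20, D=16), p = 0.761414, fail to reject H0.


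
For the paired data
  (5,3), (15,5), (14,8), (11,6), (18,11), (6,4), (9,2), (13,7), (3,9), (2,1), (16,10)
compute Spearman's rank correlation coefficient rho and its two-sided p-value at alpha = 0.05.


Step 1: Rank x and y separately (midranks; no ties here).
rank(x): 5->3, 15->9, 14->8, 11->6, 18->11, 6->4, 9->5, 13->7, 3->2, 2->1, 16->10
rank(y): 3->3, 5->5, 8->8, 6->6, 11->11, 4->4, 2->2, 7->7, 9->9, 1->1, 10->10
Step 2: d_i = R_x(i) - R_y(i); compute d_i^2.
  (3-3)^2=0, (9-5)^2=16, (8-8)^2=0, (6-6)^2=0, (11-11)^2=0, (4-4)^2=0, (5-2)^2=9, (7-7)^2=0, (2-9)^2=49, (1-1)^2=0, (10-10)^2=0
sum(d^2) = 74.
Step 3: rho = 1 - 6*74 / (11*(11^2 - 1)) = 1 - 444/1320 = 0.663636.
Step 4: Under H0, t = rho * sqrt((n-2)/(1-rho^2)) = 2.6614 ~ t(9).
Step 5: Two-sided p-value from the t-distribution with 9 df = 0.025984.
Step 6: alpha = 0.05. reject H0.

rho = 0.6636, p = 0.025984, reject H0 at alpha = 0.05.


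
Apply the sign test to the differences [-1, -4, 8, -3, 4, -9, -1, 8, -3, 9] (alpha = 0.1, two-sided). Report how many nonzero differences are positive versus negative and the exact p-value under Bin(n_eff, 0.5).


Step 1: Discard zero differences. Original n = 10; n_eff = number of nonzero differences = 10.
Nonzero differences (with sign): -1, -4, +8, -3, +4, -9, -1, +8, -3, +9
Step 2: Count signs: positive = 4, negative = 6.
Step 3: Under H0: P(positive) = 0.5, so the number of positives S ~ Bin(10, 0.5).
Step 4: Two-sided exact p-value = sum of Bin(10,0.5) probabilities at or below the observed probability = 0.753906.
Step 5: alpha = 0.1. fail to reject H0.

n_eff = 10, pos = 4, neg = 6, p = 0.753906, fail to reject H0.


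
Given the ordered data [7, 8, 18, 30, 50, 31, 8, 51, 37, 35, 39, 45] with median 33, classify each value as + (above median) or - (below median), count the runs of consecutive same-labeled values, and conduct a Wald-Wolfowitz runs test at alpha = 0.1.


Step 1: Compute median = 33; label A = above, B = below.
Labels in order: BBBBABBAAAAA  (n_A = 6, n_B = 6)
Step 2: Count runs R = 4.
Step 3: Under H0 (random ordering), E[R] = 2*n_A*n_B/(n_A+n_B) + 1 = 2*6*6/12 + 1 = 7.0000.
        Var[R] = 2*n_A*n_B*(2*n_A*n_B - n_A - n_B) / ((n_A+n_B)^2 * (n_A+n_B-1)) = 4320/1584 = 2.7273.
        SD[R] = 1.6514.
Step 4: Continuity-corrected z = (R + 0.5 - E[R]) / SD[R] = (4 + 0.5 - 7.0000) / 1.6514 = -1.5138.
Step 5: Two-sided p-value via normal approximation = 2*(1 - Phi(|z|)) = 0.130070.
Step 6: alpha = 0.1. fail to reject H0.

R = 4, z = -1.5138, p = 0.130070, fail to reject H0.


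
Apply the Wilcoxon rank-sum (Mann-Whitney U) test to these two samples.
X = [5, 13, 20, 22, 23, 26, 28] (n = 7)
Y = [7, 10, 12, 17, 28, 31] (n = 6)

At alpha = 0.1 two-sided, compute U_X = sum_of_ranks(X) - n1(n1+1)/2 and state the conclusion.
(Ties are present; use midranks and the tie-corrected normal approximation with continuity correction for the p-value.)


Step 1: Combine and sort all 13 observations; assign midranks.
sorted (value, group): (5,X), (7,Y), (10,Y), (12,Y), (13,X), (17,Y), (20,X), (22,X), (23,X), (26,X), (28,X), (28,Y), (31,Y)
ranks: 5->1, 7->2, 10->3, 12->4, 13->5, 17->6, 20->7, 22->8, 23->9, 26->10, 28->11.5, 28->11.5, 31->13
Step 2: Rank sum for X: R1 = 1 + 5 + 7 + 8 + 9 + 10 + 11.5 = 51.5.
Step 3: U_X = R1 - n1(n1+1)/2 = 51.5 - 7*8/2 = 51.5 - 28 = 23.5.
       U_Y = n1*n2 - U_X = 42 - 23.5 = 18.5.
Step 4: Ties are present, so use the tie-corrected normal approximation (with continuity correction) for the p-value.
Step 5: p-value = 0.774796; compare to alpha = 0.1. fail to reject H0.

U_X = 23.5, p = 0.774796, fail to reject H0 at alpha = 0.1.


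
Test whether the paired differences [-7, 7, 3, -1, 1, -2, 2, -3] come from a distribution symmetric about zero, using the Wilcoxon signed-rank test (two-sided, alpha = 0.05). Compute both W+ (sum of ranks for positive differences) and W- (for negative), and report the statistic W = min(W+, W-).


Step 1: Drop any zero differences (none here) and take |d_i|.
|d| = [7, 7, 3, 1, 1, 2, 2, 3]
Step 2: Midrank |d_i| (ties get averaged ranks).
ranks: |7|->7.5, |7|->7.5, |3|->5.5, |1|->1.5, |1|->1.5, |2|->3.5, |2|->3.5, |3|->5.5
Step 3: Attach original signs; sum ranks with positive sign and with negative sign.
W+ = 7.5 + 5.5 + 1.5 + 3.5 = 18
W- = 7.5 + 1.5 + 3.5 + 5.5 = 18
(Check: W+ + W- = 36 should equal n(n+1)/2 = 36.)
Step 4: Test statistic W = min(W+, W-) = 18.
Step 5: Ties in |d|, so use the tie-corrected normal approximation.
        E[W] = n(n+1)/4 = 8*9/4 = 18.
        Tie groups: |d|=1 (t=2), |d|=2 (t=2), |d|=3 (t=2), |d|=7 (t=2); sum(t^3 - t) = 24.
        Var[W] = n(n+1)(2n+1)/24 - sum(t^3-t)/48 = 1224/24 - 24/48 = 50.5.
        z = (W - E[W]) / sqrt(Var[W]) = (18 - 18) / 7.1063 = 0.0000.
        Two-sided p = 2*Phi(z) = 1.000000.
Step 6: alpha = 0.05. fail to reject H0.

W+ = 18, W- = 18, W = min = 18, p = 1.000000, fail to reject H0.


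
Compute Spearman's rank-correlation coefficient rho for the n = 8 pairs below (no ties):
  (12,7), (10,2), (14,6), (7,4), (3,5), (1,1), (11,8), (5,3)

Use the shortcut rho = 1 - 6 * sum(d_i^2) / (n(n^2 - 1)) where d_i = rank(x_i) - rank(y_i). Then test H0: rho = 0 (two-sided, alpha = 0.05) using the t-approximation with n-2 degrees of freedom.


Step 1: Rank x and y separately (midranks; no ties here).
rank(x): 12->7, 10->5, 14->8, 7->4, 3->2, 1->1, 11->6, 5->3
rank(y): 7->7, 2->2, 6->6, 4->4, 5->5, 1->1, 8->8, 3->3
Step 2: d_i = R_x(i) - R_y(i); compute d_i^2.
  (7-7)^2=0, (5-2)^2=9, (8-6)^2=4, (4-4)^2=0, (2-5)^2=9, (1-1)^2=0, (6-8)^2=4, (3-3)^2=0
sum(d^2) = 26.
Step 3: rho = 1 - 6*26 / (8*(8^2 - 1)) = 1 - 156/504 = 0.690476.
Step 4: Under H0, t = rho * sqrt((n-2)/(1-rho^2)) = 2.3382 ~ t(6).
Step 5: Two-sided p-value from the t-distribution with 6 df = 0.057990.
Step 6: alpha = 0.05. fail to reject H0.

rho = 0.6905, p = 0.057990, fail to reject H0 at alpha = 0.05.


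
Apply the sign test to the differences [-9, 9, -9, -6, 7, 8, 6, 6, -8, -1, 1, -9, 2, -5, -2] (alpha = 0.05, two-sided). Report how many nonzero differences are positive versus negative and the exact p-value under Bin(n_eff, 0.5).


Step 1: Discard zero differences. Original n = 15; n_eff = number of nonzero differences = 15.
Nonzero differences (with sign): -9, +9, -9, -6, +7, +8, +6, +6, -8, -1, +1, -9, +2, -5, -2
Step 2: Count signs: positive = 7, negative = 8.
Step 3: Under H0: P(positive) = 0.5, so the number of positives S ~ Bin(15, 0.5).
Step 4: Two-sided exact p-value = sum of Bin(15,0.5) probabilities at or below the observed probability = 1.000000.
Step 5: alpha = 0.05. fail to reject H0.

n_eff = 15, pos = 7, neg = 8, p = 1.000000, fail to reject H0.


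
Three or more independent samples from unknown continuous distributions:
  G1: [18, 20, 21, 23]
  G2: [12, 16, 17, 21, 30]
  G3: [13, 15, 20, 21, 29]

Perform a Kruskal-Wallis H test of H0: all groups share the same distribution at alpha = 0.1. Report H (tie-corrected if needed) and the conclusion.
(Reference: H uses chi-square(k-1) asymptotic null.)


Step 1: Combine all N = 14 observations and assign midranks.
sorted (value, group, rank): (12,G2,1), (13,G3,2), (15,G3,3), (16,G2,4), (17,G2,5), (18,G1,6), (20,G1,7.5), (20,G3,7.5), (21,G1,10), (21,G2,10), (21,G3,10), (23,G1,12), (29,G3,13), (30,G2,14)
Step 2: Sum ranks within each group.
R_1 = 35.5 (n_1 = 4)
R_2 = 34 (n_2 = 5)
R_3 = 35.5 (n_3 = 5)
Step 3: H = 12/(N(N+1)) * sum(R_i^2/n_i) - 3(N+1)
     = 12/(14*15) * (35.5^2/4 + 34^2/5 + 35.5^2/5) - 3*15
     = 0.057143 * 798.312 - 45
     = 0.617857.
Step 4: Ties present; correction factor C = 1 - 30/(14^3 - 14) = 0.989011. Corrected H = 0.617857 / 0.989011 = 0.624722.
Step 5: Under H0, H ~ chi^2(2); p-value = 0.731717.
Step 6: alpha = 0.1. fail to reject H0.

H = 0.6247, df = 2, p = 0.731717, fail to reject H0.


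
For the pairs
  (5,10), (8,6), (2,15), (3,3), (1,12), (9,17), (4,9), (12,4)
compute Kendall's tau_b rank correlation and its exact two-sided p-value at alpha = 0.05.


Step 1: Enumerate the 28 unordered pairs (i,j) with i<j and classify each by sign(x_j-x_i) * sign(y_j-y_i).
  (1,2):dx=+3,dy=-4->D; (1,3):dx=-3,dy=+5->D; (1,4):dx=-2,dy=-7->C; (1,5):dx=-4,dy=+2->D
  (1,6):dx=+4,dy=+7->C; (1,7):dx=-1,dy=-1->C; (1,8):dx=+7,dy=-6->D; (2,3):dx=-6,dy=+9->D
  (2,4):dx=-5,dy=-3->C; (2,5):dx=-7,dy=+6->D; (2,6):dx=+1,dy=+11->C; (2,7):dx=-4,dy=+3->D
  (2,8):dx=+4,dy=-2->D; (3,4):dx=+1,dy=-12->D; (3,5):dx=-1,dy=-3->C; (3,6):dx=+7,dy=+2->C
  (3,7):dx=+2,dy=-6->D; (3,8):dx=+10,dy=-11->D; (4,5):dx=-2,dy=+9->D; (4,6):dx=+6,dy=+14->C
  (4,7):dx=+1,dy=+6->C; (4,8):dx=+9,dy=+1->C; (5,6):dx=+8,dy=+5->C; (5,7):dx=+3,dy=-3->D
  (5,8):dx=+11,dy=-8->D; (6,7):dx=-5,dy=-8->C; (6,8):dx=+3,dy=-13->D; (7,8):dx=+8,dy=-5->D
Step 2: C = 12, D = 16, total pairs = 28.
Step 3: tau = (C - D)/(n(n-1)/2) = (12 - 16)/28 = -0.142857.
Step 4: Exact two-sided p-value (enumerate n! = 40320 permutations of y under H0): p = 0.719544.
Step 5: alpha = 0.05. fail to reject H0.

tau_b = -0.1429 (C=12, D=16), p = 0.719544, fail to reject H0.


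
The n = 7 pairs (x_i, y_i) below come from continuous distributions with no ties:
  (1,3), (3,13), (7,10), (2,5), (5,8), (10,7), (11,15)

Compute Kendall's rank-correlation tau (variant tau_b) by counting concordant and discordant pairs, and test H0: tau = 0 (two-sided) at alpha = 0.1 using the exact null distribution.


Step 1: Enumerate the 21 unordered pairs (i,j) with i<j and classify each by sign(x_j-x_i) * sign(y_j-y_i).
  (1,2):dx=+2,dy=+10->C; (1,3):dx=+6,dy=+7->C; (1,4):dx=+1,dy=+2->C; (1,5):dx=+4,dy=+5->C
  (1,6):dx=+9,dy=+4->C; (1,7):dx=+10,dy=+12->C; (2,3):dx=+4,dy=-3->D; (2,4):dx=-1,dy=-8->C
  (2,5):dx=+2,dy=-5->D; (2,6):dx=+7,dy=-6->D; (2,7):dx=+8,dy=+2->C; (3,4):dx=-5,dy=-5->C
  (3,5):dx=-2,dy=-2->C; (3,6):dx=+3,dy=-3->D; (3,7):dx=+4,dy=+5->C; (4,5):dx=+3,dy=+3->C
  (4,6):dx=+8,dy=+2->C; (4,7):dx=+9,dy=+10->C; (5,6):dx=+5,dy=-1->D; (5,7):dx=+6,dy=+7->C
  (6,7):dx=+1,dy=+8->C
Step 2: C = 16, D = 5, total pairs = 21.
Step 3: tau = (C - D)/(n(n-1)/2) = (16 - 5)/21 = 0.523810.
Step 4: Exact two-sided p-value (enumerate n! = 5040 permutations of y under H0): p = 0.136111.
Step 5: alpha = 0.1. fail to reject H0.

tau_b = 0.5238 (C=16, D=5), p = 0.136111, fail to reject H0.


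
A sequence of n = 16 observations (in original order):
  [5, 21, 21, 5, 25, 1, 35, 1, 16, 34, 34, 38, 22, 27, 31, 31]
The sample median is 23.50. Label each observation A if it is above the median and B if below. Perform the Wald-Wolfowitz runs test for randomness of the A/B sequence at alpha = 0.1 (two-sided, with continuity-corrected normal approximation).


Step 1: Compute median = 23.50; label A = above, B = below.
Labels in order: BBBBABABBAAABAAA  (n_A = 8, n_B = 8)
Step 2: Count runs R = 8.
Step 3: Under H0 (random ordering), E[R] = 2*n_A*n_B/(n_A+n_B) + 1 = 2*8*8/16 + 1 = 9.0000.
        Var[R] = 2*n_A*n_B*(2*n_A*n_B - n_A - n_B) / ((n_A+n_B)^2 * (n_A+n_B-1)) = 14336/3840 = 3.7333.
        SD[R] = 1.9322.
Step 4: Continuity-corrected z = (R + 0.5 - E[R]) / SD[R] = (8 + 0.5 - 9.0000) / 1.9322 = -0.2588.
Step 5: Two-sided p-value via normal approximation = 2*(1 - Phi(|z|)) = 0.795809.
Step 6: alpha = 0.1. fail to reject H0.

R = 8, z = -0.2588, p = 0.795809, fail to reject H0.


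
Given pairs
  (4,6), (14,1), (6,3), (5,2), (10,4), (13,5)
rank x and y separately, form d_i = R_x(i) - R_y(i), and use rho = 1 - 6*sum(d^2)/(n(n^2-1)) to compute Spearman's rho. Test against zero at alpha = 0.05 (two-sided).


Step 1: Rank x and y separately (midranks; no ties here).
rank(x): 4->1, 14->6, 6->3, 5->2, 10->4, 13->5
rank(y): 6->6, 1->1, 3->3, 2->2, 4->4, 5->5
Step 2: d_i = R_x(i) - R_y(i); compute d_i^2.
  (1-6)^2=25, (6-1)^2=25, (3-3)^2=0, (2-2)^2=0, (4-4)^2=0, (5-5)^2=0
sum(d^2) = 50.
Step 3: rho = 1 - 6*50 / (6*(6^2 - 1)) = 1 - 300/210 = -0.428571.
Step 4: Under H0, t = rho * sqrt((n-2)/(1-rho^2)) = -0.9487 ~ t(4).
Step 5: Two-sided p-value from the t-distribution with 4 df = 0.396501.
Step 6: alpha = 0.05. fail to reject H0.

rho = -0.4286, p = 0.396501, fail to reject H0 at alpha = 0.05.


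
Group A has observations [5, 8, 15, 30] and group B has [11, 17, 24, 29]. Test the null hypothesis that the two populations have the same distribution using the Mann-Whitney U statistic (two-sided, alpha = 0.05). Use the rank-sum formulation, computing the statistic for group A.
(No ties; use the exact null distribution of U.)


Step 1: Combine and sort all 8 observations; assign midranks.
sorted (value, group): (5,X), (8,X), (11,Y), (15,X), (17,Y), (24,Y), (29,Y), (30,X)
ranks: 5->1, 8->2, 11->3, 15->4, 17->5, 24->6, 29->7, 30->8
Step 2: Rank sum for X: R1 = 1 + 2 + 4 + 8 = 15.
Step 3: U_X = R1 - n1(n1+1)/2 = 15 - 4*5/2 = 15 - 10 = 5.
       U_Y = n1*n2 - U_X = 16 - 5 = 11.
Step 4: No ties, so the exact null distribution of U (based on enumerating the C(8,4) = 70 equally likely rank assignments) gives the two-sided p-value.
Step 5: p-value = 0.485714; compare to alpha = 0.05. fail to reject H0.

U_X = 5, p = 0.485714, fail to reject H0 at alpha = 0.05.


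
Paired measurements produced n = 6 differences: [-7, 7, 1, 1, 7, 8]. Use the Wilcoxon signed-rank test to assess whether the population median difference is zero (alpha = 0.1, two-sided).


Step 1: Drop any zero differences (none here) and take |d_i|.
|d| = [7, 7, 1, 1, 7, 8]
Step 2: Midrank |d_i| (ties get averaged ranks).
ranks: |7|->4, |7|->4, |1|->1.5, |1|->1.5, |7|->4, |8|->6
Step 3: Attach original signs; sum ranks with positive sign and with negative sign.
W+ = 4 + 1.5 + 1.5 + 4 + 6 = 17
W- = 4 = 4
(Check: W+ + W- = 21 should equal n(n+1)/2 = 21.)
Step 4: Test statistic W = min(W+, W-) = 4.
Step 5: Ties in |d|, so use the tie-corrected normal approximation.
        E[W] = n(n+1)/4 = 6*7/4 = 10.5.
        Tie groups: |d|=1 (t=2), |d|=7 (t=3); sum(t^3 - t) = 30.
        Var[W] = n(n+1)(2n+1)/24 - sum(t^3-t)/48 = 546/24 - 30/48 = 22.125.
        z = (W - E[W]) / sqrt(Var[W]) = (4 - 10.5) / 4.7037 = -1.3819.
        Two-sided p = 2*Phi(z) = 0.167007.
Step 6: alpha = 0.1. fail to reject H0.

W+ = 17, W- = 4, W = min = 4, p = 0.167007, fail to reject H0.


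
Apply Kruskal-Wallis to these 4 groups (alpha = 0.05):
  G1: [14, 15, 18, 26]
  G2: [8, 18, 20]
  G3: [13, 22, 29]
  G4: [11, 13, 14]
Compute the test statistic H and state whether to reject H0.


Step 1: Combine all N = 13 observations and assign midranks.
sorted (value, group, rank): (8,G2,1), (11,G4,2), (13,G3,3.5), (13,G4,3.5), (14,G1,5.5), (14,G4,5.5), (15,G1,7), (18,G1,8.5), (18,G2,8.5), (20,G2,10), (22,G3,11), (26,G1,12), (29,G3,13)
Step 2: Sum ranks within each group.
R_1 = 33 (n_1 = 4)
R_2 = 19.5 (n_2 = 3)
R_3 = 27.5 (n_3 = 3)
R_4 = 11 (n_4 = 3)
Step 3: H = 12/(N(N+1)) * sum(R_i^2/n_i) - 3(N+1)
     = 12/(13*14) * (33^2/4 + 19.5^2/3 + 27.5^2/3 + 11^2/3) - 3*14
     = 0.065934 * 691.417 - 42
     = 3.587912.
Step 4: Ties present; correction factor C = 1 - 18/(13^3 - 13) = 0.991758. Corrected H = 3.587912 / 0.991758 = 3.617729.
Step 5: Under H0, H ~ chi^2(3); p-value = 0.305811.
Step 6: alpha = 0.05. fail to reject H0.

H = 3.6177, df = 3, p = 0.305811, fail to reject H0.


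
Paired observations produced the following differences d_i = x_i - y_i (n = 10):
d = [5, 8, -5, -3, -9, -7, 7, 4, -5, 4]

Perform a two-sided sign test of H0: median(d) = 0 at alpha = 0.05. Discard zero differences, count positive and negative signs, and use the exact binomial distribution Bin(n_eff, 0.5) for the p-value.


Step 1: Discard zero differences. Original n = 10; n_eff = number of nonzero differences = 10.
Nonzero differences (with sign): +5, +8, -5, -3, -9, -7, +7, +4, -5, +4
Step 2: Count signs: positive = 5, negative = 5.
Step 3: Under H0: P(positive) = 0.5, so the number of positives S ~ Bin(10, 0.5).
Step 4: Two-sided exact p-value = sum of Bin(10,0.5) probabilities at or below the observed probability = 1.000000.
Step 5: alpha = 0.05. fail to reject H0.

n_eff = 10, pos = 5, neg = 5, p = 1.000000, fail to reject H0.


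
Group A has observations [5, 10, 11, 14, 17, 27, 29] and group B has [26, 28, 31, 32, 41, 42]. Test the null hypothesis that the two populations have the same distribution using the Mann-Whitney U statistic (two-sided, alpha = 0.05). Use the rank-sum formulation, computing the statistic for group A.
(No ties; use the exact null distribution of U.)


Step 1: Combine and sort all 13 observations; assign midranks.
sorted (value, group): (5,X), (10,X), (11,X), (14,X), (17,X), (26,Y), (27,X), (28,Y), (29,X), (31,Y), (32,Y), (41,Y), (42,Y)
ranks: 5->1, 10->2, 11->3, 14->4, 17->5, 26->6, 27->7, 28->8, 29->9, 31->10, 32->11, 41->12, 42->13
Step 2: Rank sum for X: R1 = 1 + 2 + 3 + 4 + 5 + 7 + 9 = 31.
Step 3: U_X = R1 - n1(n1+1)/2 = 31 - 7*8/2 = 31 - 28 = 3.
       U_Y = n1*n2 - U_X = 42 - 3 = 39.
Step 4: No ties, so the exact null distribution of U (based on enumerating the C(13,7) = 1716 equally likely rank assignments) gives the two-sided p-value.
Step 5: p-value = 0.008159; compare to alpha = 0.05. reject H0.

U_X = 3, p = 0.008159, reject H0 at alpha = 0.05.


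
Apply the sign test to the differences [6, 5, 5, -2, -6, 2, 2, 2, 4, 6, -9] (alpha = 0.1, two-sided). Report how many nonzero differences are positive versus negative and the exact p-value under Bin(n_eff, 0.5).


Step 1: Discard zero differences. Original n = 11; n_eff = number of nonzero differences = 11.
Nonzero differences (with sign): +6, +5, +5, -2, -6, +2, +2, +2, +4, +6, -9
Step 2: Count signs: positive = 8, negative = 3.
Step 3: Under H0: P(positive) = 0.5, so the number of positives S ~ Bin(11, 0.5).
Step 4: Two-sided exact p-value = sum of Bin(11,0.5) probabilities at or below the observed probability = 0.226562.
Step 5: alpha = 0.1. fail to reject H0.

n_eff = 11, pos = 8, neg = 3, p = 0.226562, fail to reject H0.


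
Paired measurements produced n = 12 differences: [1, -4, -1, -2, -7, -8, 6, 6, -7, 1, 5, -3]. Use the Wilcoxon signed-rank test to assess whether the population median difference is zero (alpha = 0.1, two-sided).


Step 1: Drop any zero differences (none here) and take |d_i|.
|d| = [1, 4, 1, 2, 7, 8, 6, 6, 7, 1, 5, 3]
Step 2: Midrank |d_i| (ties get averaged ranks).
ranks: |1|->2, |4|->6, |1|->2, |2|->4, |7|->10.5, |8|->12, |6|->8.5, |6|->8.5, |7|->10.5, |1|->2, |5|->7, |3|->5
Step 3: Attach original signs; sum ranks with positive sign and with negative sign.
W+ = 2 + 8.5 + 8.5 + 2 + 7 = 28
W- = 6 + 2 + 4 + 10.5 + 12 + 10.5 + 5 = 50
(Check: W+ + W- = 78 should equal n(n+1)/2 = 78.)
Step 4: Test statistic W = min(W+, W-) = 28.
Step 5: Ties in |d|, so use the tie-corrected normal approximation.
        E[W] = n(n+1)/4 = 12*13/4 = 39.
        Tie groups: |d|=1 (t=3), |d|=6 (t=2), |d|=7 (t=2); sum(t^3 - t) = 36.
        Var[W] = n(n+1)(2n+1)/24 - sum(t^3-t)/48 = 3900/24 - 36/48 = 161.75.
        z = (W - E[W]) / sqrt(Var[W]) = (28 - 39) / 12.7181 = -0.8649.
        Two-sided p = 2*Phi(z) = 0.387089.
Step 6: alpha = 0.1. fail to reject H0.

W+ = 28, W- = 50, W = min = 28, p = 0.387089, fail to reject H0.


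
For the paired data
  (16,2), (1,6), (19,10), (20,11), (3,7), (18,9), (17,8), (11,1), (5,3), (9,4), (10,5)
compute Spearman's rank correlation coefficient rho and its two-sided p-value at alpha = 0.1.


Step 1: Rank x and y separately (midranks; no ties here).
rank(x): 16->7, 1->1, 19->10, 20->11, 3->2, 18->9, 17->8, 11->6, 5->3, 9->4, 10->5
rank(y): 2->2, 6->6, 10->10, 11->11, 7->7, 9->9, 8->8, 1->1, 3->3, 4->4, 5->5
Step 2: d_i = R_x(i) - R_y(i); compute d_i^2.
  (7-2)^2=25, (1-6)^2=25, (10-10)^2=0, (11-11)^2=0, (2-7)^2=25, (9-9)^2=0, (8-8)^2=0, (6-1)^2=25, (3-3)^2=0, (4-4)^2=0, (5-5)^2=0
sum(d^2) = 100.
Step 3: rho = 1 - 6*100 / (11*(11^2 - 1)) = 1 - 600/1320 = 0.545455.
Step 4: Under H0, t = rho * sqrt((n-2)/(1-rho^2)) = 1.9524 ~ t(9).
Step 5: Two-sided p-value from the t-distribution with 9 df = 0.082651.
Step 6: alpha = 0.1. reject H0.

rho = 0.5455, p = 0.082651, reject H0 at alpha = 0.1.


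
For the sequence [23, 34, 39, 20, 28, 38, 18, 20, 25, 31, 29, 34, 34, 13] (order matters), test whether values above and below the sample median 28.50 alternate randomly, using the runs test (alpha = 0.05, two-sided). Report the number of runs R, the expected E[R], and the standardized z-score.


Step 1: Compute median = 28.50; label A = above, B = below.
Labels in order: BAABBABBBAAAAB  (n_A = 7, n_B = 7)
Step 2: Count runs R = 7.
Step 3: Under H0 (random ordering), E[R] = 2*n_A*n_B/(n_A+n_B) + 1 = 2*7*7/14 + 1 = 8.0000.
        Var[R] = 2*n_A*n_B*(2*n_A*n_B - n_A - n_B) / ((n_A+n_B)^2 * (n_A+n_B-1)) = 8232/2548 = 3.2308.
        SD[R] = 1.7974.
Step 4: Continuity-corrected z = (R + 0.5 - E[R]) / SD[R] = (7 + 0.5 - 8.0000) / 1.7974 = -0.2782.
Step 5: Two-sided p-value via normal approximation = 2*(1 - Phi(|z|)) = 0.780879.
Step 6: alpha = 0.05. fail to reject H0.

R = 7, z = -0.2782, p = 0.780879, fail to reject H0.


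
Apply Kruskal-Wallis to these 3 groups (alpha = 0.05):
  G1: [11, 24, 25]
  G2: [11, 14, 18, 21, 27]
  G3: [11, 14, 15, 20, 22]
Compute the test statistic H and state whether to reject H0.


Step 1: Combine all N = 13 observations and assign midranks.
sorted (value, group, rank): (11,G1,2), (11,G2,2), (11,G3,2), (14,G2,4.5), (14,G3,4.5), (15,G3,6), (18,G2,7), (20,G3,8), (21,G2,9), (22,G3,10), (24,G1,11), (25,G1,12), (27,G2,13)
Step 2: Sum ranks within each group.
R_1 = 25 (n_1 = 3)
R_2 = 35.5 (n_2 = 5)
R_3 = 30.5 (n_3 = 5)
Step 3: H = 12/(N(N+1)) * sum(R_i^2/n_i) - 3(N+1)
     = 12/(13*14) * (25^2/3 + 35.5^2/5 + 30.5^2/5) - 3*14
     = 0.065934 * 646.433 - 42
     = 0.621978.
Step 4: Ties present; correction factor C = 1 - 30/(13^3 - 13) = 0.986264. Corrected H = 0.621978 / 0.986264 = 0.630641.
Step 5: Under H0, H ~ chi^2(2); p-value = 0.729555.
Step 6: alpha = 0.05. fail to reject H0.

H = 0.6306, df = 2, p = 0.729555, fail to reject H0.


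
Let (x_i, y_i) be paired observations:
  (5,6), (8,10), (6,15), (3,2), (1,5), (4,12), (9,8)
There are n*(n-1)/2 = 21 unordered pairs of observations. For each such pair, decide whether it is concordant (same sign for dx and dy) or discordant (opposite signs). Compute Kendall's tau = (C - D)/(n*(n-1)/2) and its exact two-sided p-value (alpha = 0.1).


Step 1: Enumerate the 21 unordered pairs (i,j) with i<j and classify each by sign(x_j-x_i) * sign(y_j-y_i).
  (1,2):dx=+3,dy=+4->C; (1,3):dx=+1,dy=+9->C; (1,4):dx=-2,dy=-4->C; (1,5):dx=-4,dy=-1->C
  (1,6):dx=-1,dy=+6->D; (1,7):dx=+4,dy=+2->C; (2,3):dx=-2,dy=+5->D; (2,4):dx=-5,dy=-8->C
  (2,5):dx=-7,dy=-5->C; (2,6):dx=-4,dy=+2->D; (2,7):dx=+1,dy=-2->D; (3,4):dx=-3,dy=-13->C
  (3,5):dx=-5,dy=-10->C; (3,6):dx=-2,dy=-3->C; (3,7):dx=+3,dy=-7->D; (4,5):dx=-2,dy=+3->D
  (4,6):dx=+1,dy=+10->C; (4,7):dx=+6,dy=+6->C; (5,6):dx=+3,dy=+7->C; (5,7):dx=+8,dy=+3->C
  (6,7):dx=+5,dy=-4->D
Step 2: C = 14, D = 7, total pairs = 21.
Step 3: tau = (C - D)/(n(n-1)/2) = (14 - 7)/21 = 0.333333.
Step 4: Exact two-sided p-value (enumerate n! = 5040 permutations of y under H0): p = 0.381349.
Step 5: alpha = 0.1. fail to reject H0.

tau_b = 0.3333 (C=14, D=7), p = 0.381349, fail to reject H0.


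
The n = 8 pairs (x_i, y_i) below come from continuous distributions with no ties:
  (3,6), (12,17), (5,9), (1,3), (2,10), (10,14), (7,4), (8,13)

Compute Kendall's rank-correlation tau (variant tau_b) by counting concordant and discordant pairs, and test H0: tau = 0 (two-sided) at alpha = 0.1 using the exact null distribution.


Step 1: Enumerate the 28 unordered pairs (i,j) with i<j and classify each by sign(x_j-x_i) * sign(y_j-y_i).
  (1,2):dx=+9,dy=+11->C; (1,3):dx=+2,dy=+3->C; (1,4):dx=-2,dy=-3->C; (1,5):dx=-1,dy=+4->D
  (1,6):dx=+7,dy=+8->C; (1,7):dx=+4,dy=-2->D; (1,8):dx=+5,dy=+7->C; (2,3):dx=-7,dy=-8->C
  (2,4):dx=-11,dy=-14->C; (2,5):dx=-10,dy=-7->C; (2,6):dx=-2,dy=-3->C; (2,7):dx=-5,dy=-13->C
  (2,8):dx=-4,dy=-4->C; (3,4):dx=-4,dy=-6->C; (3,5):dx=-3,dy=+1->D; (3,6):dx=+5,dy=+5->C
  (3,7):dx=+2,dy=-5->D; (3,8):dx=+3,dy=+4->C; (4,5):dx=+1,dy=+7->C; (4,6):dx=+9,dy=+11->C
  (4,7):dx=+6,dy=+1->C; (4,8):dx=+7,dy=+10->C; (5,6):dx=+8,dy=+4->C; (5,7):dx=+5,dy=-6->D
  (5,8):dx=+6,dy=+3->C; (6,7):dx=-3,dy=-10->C; (6,8):dx=-2,dy=-1->C; (7,8):dx=+1,dy=+9->C
Step 2: C = 23, D = 5, total pairs = 28.
Step 3: tau = (C - D)/(n(n-1)/2) = (23 - 5)/28 = 0.642857.
Step 4: Exact two-sided p-value (enumerate n! = 40320 permutations of y under H0): p = 0.031151.
Step 5: alpha = 0.1. reject H0.

tau_b = 0.6429 (C=23, D=5), p = 0.031151, reject H0.


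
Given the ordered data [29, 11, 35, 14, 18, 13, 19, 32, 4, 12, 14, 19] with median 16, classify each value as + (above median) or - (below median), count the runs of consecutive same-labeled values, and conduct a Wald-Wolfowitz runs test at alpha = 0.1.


Step 1: Compute median = 16; label A = above, B = below.
Labels in order: ABABABAABBBA  (n_A = 6, n_B = 6)
Step 2: Count runs R = 9.
Step 3: Under H0 (random ordering), E[R] = 2*n_A*n_B/(n_A+n_B) + 1 = 2*6*6/12 + 1 = 7.0000.
        Var[R] = 2*n_A*n_B*(2*n_A*n_B - n_A - n_B) / ((n_A+n_B)^2 * (n_A+n_B-1)) = 4320/1584 = 2.7273.
        SD[R] = 1.6514.
Step 4: Continuity-corrected z = (R - 0.5 - E[R]) / SD[R] = (9 - 0.5 - 7.0000) / 1.6514 = 0.9083.
Step 5: Two-sided p-value via normal approximation = 2*(1 - Phi(|z|)) = 0.363722.
Step 6: alpha = 0.1. fail to reject H0.

R = 9, z = 0.9083, p = 0.363722, fail to reject H0.


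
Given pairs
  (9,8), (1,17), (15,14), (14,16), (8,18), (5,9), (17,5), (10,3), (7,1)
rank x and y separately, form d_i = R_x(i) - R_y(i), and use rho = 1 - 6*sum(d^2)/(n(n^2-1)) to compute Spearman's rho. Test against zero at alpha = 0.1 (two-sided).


Step 1: Rank x and y separately (midranks; no ties here).
rank(x): 9->5, 1->1, 15->8, 14->7, 8->4, 5->2, 17->9, 10->6, 7->3
rank(y): 8->4, 17->8, 14->6, 16->7, 18->9, 9->5, 5->3, 3->2, 1->1
Step 2: d_i = R_x(i) - R_y(i); compute d_i^2.
  (5-4)^2=1, (1-8)^2=49, (8-6)^2=4, (7-7)^2=0, (4-9)^2=25, (2-5)^2=9, (9-3)^2=36, (6-2)^2=16, (3-1)^2=4
sum(d^2) = 144.
Step 3: rho = 1 - 6*144 / (9*(9^2 - 1)) = 1 - 864/720 = -0.200000.
Step 4: Under H0, t = rho * sqrt((n-2)/(1-rho^2)) = -0.5401 ~ t(7).
Step 5: Two-sided p-value from the t-distribution with 7 df = 0.605901.
Step 6: alpha = 0.1. fail to reject H0.

rho = -0.2000, p = 0.605901, fail to reject H0 at alpha = 0.1.


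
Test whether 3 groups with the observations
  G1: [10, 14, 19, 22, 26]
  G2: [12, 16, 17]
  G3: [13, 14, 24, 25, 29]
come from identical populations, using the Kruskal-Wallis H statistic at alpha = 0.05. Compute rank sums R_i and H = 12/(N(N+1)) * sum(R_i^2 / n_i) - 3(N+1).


Step 1: Combine all N = 13 observations and assign midranks.
sorted (value, group, rank): (10,G1,1), (12,G2,2), (13,G3,3), (14,G1,4.5), (14,G3,4.5), (16,G2,6), (17,G2,7), (19,G1,8), (22,G1,9), (24,G3,10), (25,G3,11), (26,G1,12), (29,G3,13)
Step 2: Sum ranks within each group.
R_1 = 34.5 (n_1 = 5)
R_2 = 15 (n_2 = 3)
R_3 = 41.5 (n_3 = 5)
Step 3: H = 12/(N(N+1)) * sum(R_i^2/n_i) - 3(N+1)
     = 12/(13*14) * (34.5^2/5 + 15^2/3 + 41.5^2/5) - 3*14
     = 0.065934 * 657.5 - 42
     = 1.351648.
Step 4: Ties present; correction factor C = 1 - 6/(13^3 - 13) = 0.997253. Corrected H = 1.351648 / 0.997253 = 1.355372.
Step 5: Under H0, H ~ chi^2(2); p-value = 0.507791.
Step 6: alpha = 0.05. fail to reject H0.

H = 1.3554, df = 2, p = 0.507791, fail to reject H0.
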